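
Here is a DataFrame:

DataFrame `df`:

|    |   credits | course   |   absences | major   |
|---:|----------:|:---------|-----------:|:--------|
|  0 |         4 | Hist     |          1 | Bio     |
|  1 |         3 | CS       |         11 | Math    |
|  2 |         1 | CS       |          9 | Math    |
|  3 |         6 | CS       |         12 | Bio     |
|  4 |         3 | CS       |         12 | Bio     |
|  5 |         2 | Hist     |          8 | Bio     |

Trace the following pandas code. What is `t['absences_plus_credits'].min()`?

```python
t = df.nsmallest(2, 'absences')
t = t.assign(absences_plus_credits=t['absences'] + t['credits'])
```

5

take 2 rows with smallest absences:
   credits course  absences major
0        4   Hist         1   Bio
5        2   Hist         8   Bio
add column absences_plus_credits = t['absences'] + t['credits']:
   credits course  absences major  absences_plus_credits
0        4   Hist         1   Bio                      5
5        2   Hist         8   Bio                     10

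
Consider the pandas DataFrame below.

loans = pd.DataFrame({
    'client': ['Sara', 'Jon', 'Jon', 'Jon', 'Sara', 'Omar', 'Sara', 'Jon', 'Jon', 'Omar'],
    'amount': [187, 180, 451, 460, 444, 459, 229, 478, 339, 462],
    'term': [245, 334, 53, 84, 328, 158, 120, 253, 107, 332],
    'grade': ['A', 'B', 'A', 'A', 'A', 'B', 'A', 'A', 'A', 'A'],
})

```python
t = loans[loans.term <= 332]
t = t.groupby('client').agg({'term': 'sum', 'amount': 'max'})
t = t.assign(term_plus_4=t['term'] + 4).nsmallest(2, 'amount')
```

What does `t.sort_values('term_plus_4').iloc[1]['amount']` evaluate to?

filter rows where term <= 332:
  client  amount  term grade
0   Sara     187   245     A
2    Jon     451    53     A
3    Jon     460    84     A
4   Sara     444   328     A
5   Omar     459   158     B
6   Sara     229   120     A
7    Jon     478   253     A
8    Jon     339   107     A
9   Omar     462   332     A
group by client: sum(term), max(amount):
        term  amount
client              
Jon      497     478
Omar     490     462
Sara     693     444
add column term_plus_4 = t['term'] + 4:
        term  amount  term_plus_4
client                           
Jon      497     478          501
Omar     490     462          494
Sara     693     444          697
take 2 rows with smallest amount:
        term  amount  term_plus_4
client                           
Sara     693     444          697
Omar     490     462          494
sort by term_plus_4:
        term  amount  term_plus_4
client                           
Omar     490     462          494
Sara     693     444          697

444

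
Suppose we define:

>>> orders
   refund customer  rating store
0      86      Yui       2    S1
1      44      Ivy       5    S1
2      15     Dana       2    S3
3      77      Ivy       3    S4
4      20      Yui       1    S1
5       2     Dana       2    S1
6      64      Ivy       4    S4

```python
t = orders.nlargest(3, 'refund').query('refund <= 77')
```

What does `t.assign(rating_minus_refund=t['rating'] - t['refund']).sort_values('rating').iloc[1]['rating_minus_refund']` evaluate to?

take 3 rows with largest refund:
   refund customer  rating store
0      86      Yui       2    S1
3      77      Ivy       3    S4
6      64      Ivy       4    S4
filter rows where refund <= 77:
   refund customer  rating store
3      77      Ivy       3    S4
6      64      Ivy       4    S4
add column rating_minus_refund = t['rating'] - t['refund']:
   refund customer  rating store  rating_minus_refund
3      77      Ivy       3    S4                  -74
6      64      Ivy       4    S4                  -60
sort by rating:
   refund customer  rating store  rating_minus_refund
3      77      Ivy       3    S4                  -74
6      64      Ivy       4    S4                  -60

-60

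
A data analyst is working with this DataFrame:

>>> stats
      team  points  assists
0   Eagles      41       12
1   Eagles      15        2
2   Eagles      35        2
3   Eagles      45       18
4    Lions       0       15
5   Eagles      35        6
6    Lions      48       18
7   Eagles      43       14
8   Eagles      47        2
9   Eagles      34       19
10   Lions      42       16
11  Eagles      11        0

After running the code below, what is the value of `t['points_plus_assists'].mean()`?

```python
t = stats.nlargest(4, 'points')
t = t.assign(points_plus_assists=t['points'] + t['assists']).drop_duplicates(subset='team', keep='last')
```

take 4 rows with largest points:
     team  points  assists
6   Lions      48       18
8  Eagles      47        2
3  Eagles      45       18
7  Eagles      43       14
add column points_plus_assists = t['points'] + t['assists']:
     team  points  assists  points_plus_assists
6   Lions      48       18                   66
8  Eagles      47        2                   49
3  Eagles      45       18                   63
7  Eagles      43       14                   57
drop duplicate team (keep=last):
     team  points  assists  points_plus_assists
6   Lions      48       18                   66
7  Eagles      43       14                   57
Reading off the mean of column 'points_plus_assists', we get 61.5.

61.5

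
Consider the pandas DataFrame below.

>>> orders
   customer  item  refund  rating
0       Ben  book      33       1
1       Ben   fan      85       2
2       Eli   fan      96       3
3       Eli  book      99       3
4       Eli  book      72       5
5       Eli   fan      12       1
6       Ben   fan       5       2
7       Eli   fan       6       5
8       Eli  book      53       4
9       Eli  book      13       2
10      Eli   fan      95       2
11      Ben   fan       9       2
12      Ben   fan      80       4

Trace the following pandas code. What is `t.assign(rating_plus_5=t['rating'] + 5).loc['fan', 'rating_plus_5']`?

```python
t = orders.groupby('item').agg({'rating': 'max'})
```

group by item, max of rating:
      rating
item        
book       5
fan        5
add column rating_plus_5 = t['rating'] + 5:
      rating  rating_plus_5
item                       
book       5             10
fan        5             10
Hence 10.

10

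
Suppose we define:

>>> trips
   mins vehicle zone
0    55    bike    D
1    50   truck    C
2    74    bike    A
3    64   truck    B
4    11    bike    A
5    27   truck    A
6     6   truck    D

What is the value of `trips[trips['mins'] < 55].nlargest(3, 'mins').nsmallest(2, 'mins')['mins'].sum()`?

filter rows where mins < 55:
   mins vehicle zone
1    50   truck    C
4    11    bike    A
5    27   truck    A
6     6   truck    D
take 3 rows with largest mins:
   mins vehicle zone
1    50   truck    C
5    27   truck    A
4    11    bike    A
take 2 rows with smallest mins:
   mins vehicle zone
4    11    bike    A
5    27   truck    A
Finally, sum of column 'mins' = 38.

38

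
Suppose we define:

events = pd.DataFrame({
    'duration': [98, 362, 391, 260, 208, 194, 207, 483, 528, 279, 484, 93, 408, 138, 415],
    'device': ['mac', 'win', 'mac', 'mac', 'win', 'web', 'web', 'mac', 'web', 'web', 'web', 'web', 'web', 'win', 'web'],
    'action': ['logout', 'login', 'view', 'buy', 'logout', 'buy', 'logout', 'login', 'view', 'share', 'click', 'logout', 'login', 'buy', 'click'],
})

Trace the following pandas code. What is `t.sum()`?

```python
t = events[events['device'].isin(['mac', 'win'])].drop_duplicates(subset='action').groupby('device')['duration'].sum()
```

filter rows where device in ['mac', 'win']:
    duration device  action
0         98    mac  logout
1        362    win   login
2        391    mac    view
3        260    mac     buy
4        208    win  logout
7        483    mac   login
13       138    win     buy
drop duplicate action (keep=first):
   duration device  action
0        98    mac  logout
1       362    win   login
2       391    mac    view
3       260    mac     buy
group by device, sum of duration:
device
mac    749
win    362
Name: duration, dtype: int64

1111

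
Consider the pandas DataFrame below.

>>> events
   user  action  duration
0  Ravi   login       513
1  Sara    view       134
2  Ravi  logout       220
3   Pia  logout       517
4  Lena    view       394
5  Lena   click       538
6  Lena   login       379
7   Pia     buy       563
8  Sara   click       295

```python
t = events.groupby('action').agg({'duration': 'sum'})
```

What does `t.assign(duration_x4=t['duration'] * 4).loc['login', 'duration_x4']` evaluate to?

3568

group by action, sum of duration:
        duration
action          
buy          563
click        833
login        892
logout       737
view         528
add column duration_x4 = t['duration'] * 4:
        duration  duration_x4
action                       
buy          563         2252
click        833         3332
login        892         3568
logout       737         2948
view         528         2112
The value at row 'login', column 'duration_x4' is 3568.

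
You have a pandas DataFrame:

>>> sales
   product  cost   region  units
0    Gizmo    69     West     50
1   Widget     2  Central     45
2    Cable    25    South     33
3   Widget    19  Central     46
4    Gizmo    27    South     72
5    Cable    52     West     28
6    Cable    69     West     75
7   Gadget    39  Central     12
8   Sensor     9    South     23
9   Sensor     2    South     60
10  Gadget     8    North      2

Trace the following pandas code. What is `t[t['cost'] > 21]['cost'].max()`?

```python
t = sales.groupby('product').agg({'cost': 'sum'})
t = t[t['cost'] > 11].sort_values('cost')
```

group by product, sum of cost:
         cost
product      
Cable     146
Gadget     47
Gizmo      96
Sensor     11
Widget     21
filter rows where cost > 11:
         cost
product      
Cable     146
Gadget     47
Gizmo      96
Widget     21
sort by cost:
         cost
product      
Widget     21
Gadget     47
Gizmo      96
Cable     146
filter rows where cost > 21:
         cost
product      
Gadget     47
Gizmo      96
Cable     146
Finally, max of column 'cost' = 146.

146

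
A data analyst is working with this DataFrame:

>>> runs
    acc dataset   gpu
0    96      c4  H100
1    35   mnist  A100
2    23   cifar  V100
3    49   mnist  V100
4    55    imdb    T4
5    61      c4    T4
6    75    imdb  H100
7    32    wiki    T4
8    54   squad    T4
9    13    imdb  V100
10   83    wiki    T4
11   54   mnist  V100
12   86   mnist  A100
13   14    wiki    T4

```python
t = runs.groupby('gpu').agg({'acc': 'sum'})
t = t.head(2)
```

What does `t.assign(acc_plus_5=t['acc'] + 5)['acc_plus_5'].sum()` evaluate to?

group by gpu, sum of acc:
      acc
gpu      
A100  121
H100  171
T4    299
V100  139
take first 2 rows:
      acc
gpu      
A100  121
H100  171
add column acc_plus_5 = t['acc'] + 5:
      acc  acc_plus_5
gpu                  
A100  121         126
H100  171         176
Then the sum of column 'acc_plus_5': 302

302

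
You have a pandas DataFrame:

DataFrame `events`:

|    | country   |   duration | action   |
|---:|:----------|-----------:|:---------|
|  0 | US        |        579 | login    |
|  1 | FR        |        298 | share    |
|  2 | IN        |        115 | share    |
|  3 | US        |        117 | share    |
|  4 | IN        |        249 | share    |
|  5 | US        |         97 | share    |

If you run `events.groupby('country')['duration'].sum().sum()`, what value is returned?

group by country, sum of duration:
country
FR    298
IN    364
US    793
Name: duration, dtype: int64
Taking the sum of the resulting series gives 1455.

1455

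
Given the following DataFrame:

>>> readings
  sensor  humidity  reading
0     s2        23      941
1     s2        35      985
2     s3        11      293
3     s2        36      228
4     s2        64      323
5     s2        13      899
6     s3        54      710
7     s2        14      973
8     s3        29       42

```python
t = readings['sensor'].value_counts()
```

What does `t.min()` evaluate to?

value_counts of sensor:
sensor
s2    6
s3    3
Name: count, dtype: int64
The min of the resulting series is 3.

3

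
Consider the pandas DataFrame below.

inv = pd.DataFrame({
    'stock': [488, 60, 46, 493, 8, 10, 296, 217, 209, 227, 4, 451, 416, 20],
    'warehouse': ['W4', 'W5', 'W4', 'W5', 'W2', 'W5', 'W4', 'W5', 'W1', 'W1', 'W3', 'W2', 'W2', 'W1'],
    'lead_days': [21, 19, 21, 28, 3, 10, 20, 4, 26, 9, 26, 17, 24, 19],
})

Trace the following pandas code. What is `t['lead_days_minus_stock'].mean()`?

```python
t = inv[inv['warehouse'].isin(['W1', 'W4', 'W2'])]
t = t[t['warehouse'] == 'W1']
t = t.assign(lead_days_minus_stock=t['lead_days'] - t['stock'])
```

-134.0

filter rows where warehouse in ['W1', 'W4', 'W2']:
    stock warehouse  lead_days
0     488        W4         21
2      46        W4         21
4       8        W2          3
6     296        W4         20
8     209        W1         26
9     227        W1          9
11    451        W2         17
12    416        W2         24
13     20        W1         19
filter rows where warehouse == 'W1':
    stock warehouse  lead_days
8     209        W1         26
9     227        W1          9
13     20        W1         19
add column lead_days_minus_stock = t['lead_days'] - t['stock']:
    stock warehouse  lead_days  lead_days_minus_stock
8     209        W1         26                   -183
9     227        W1          9                   -218
13     20        W1         19                     -1
So mean() = -134.0.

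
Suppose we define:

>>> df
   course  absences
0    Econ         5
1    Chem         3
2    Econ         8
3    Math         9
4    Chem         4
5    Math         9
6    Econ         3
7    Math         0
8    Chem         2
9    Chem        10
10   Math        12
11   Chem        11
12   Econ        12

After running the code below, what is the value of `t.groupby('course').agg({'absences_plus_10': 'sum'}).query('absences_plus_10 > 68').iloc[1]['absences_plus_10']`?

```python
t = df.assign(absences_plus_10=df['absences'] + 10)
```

add column absences_plus_10 = df['absences'] + 10:
   course  absences  absences_plus_10
0    Econ         5                15
1    Chem         3                13
2    Econ         8                18
3    Math         9                19
4    Chem         4                14
5    Math         9                19
6    Econ         3                13
7    Math         0                10
8    Chem         2                12
9    Chem        10                20
10   Math        12                22
11   Chem        11                21
12   Econ        12                22
group by course, sum of absences_plus_10:
        absences_plus_10
course                  
Chem                  80
Econ                  68
Math                  70
filter rows where absences_plus_10 > 68:
        absences_plus_10
course                  
Chem                  80
Math                  70
Finally, value at position 1, column 'absences_plus_10' = 70.

70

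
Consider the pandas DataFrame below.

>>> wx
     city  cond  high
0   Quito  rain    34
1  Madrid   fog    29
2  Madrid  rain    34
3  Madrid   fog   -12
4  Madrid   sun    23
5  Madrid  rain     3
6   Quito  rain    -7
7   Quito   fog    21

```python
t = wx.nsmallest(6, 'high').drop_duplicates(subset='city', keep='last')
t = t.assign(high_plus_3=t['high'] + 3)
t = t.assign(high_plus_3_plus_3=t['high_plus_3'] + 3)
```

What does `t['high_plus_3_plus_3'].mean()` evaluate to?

take 6 rows with smallest high:
     city  cond  high
3  Madrid   fog   -12
6   Quito  rain    -7
5  Madrid  rain     3
7   Quito   fog    21
4  Madrid   sun    23
1  Madrid   fog    29
drop duplicate city (keep=last):
     city cond  high
7   Quito  fog    21
1  Madrid  fog    29
add column high_plus_3 = t['high'] + 3:
     city cond  high  high_plus_3
7   Quito  fog    21           24
1  Madrid  fog    29           32
add column high_plus_3_plus_3 = t['high_plus_3'] + 3:
     city cond  high  high_plus_3  high_plus_3_plus_3
7   Quito  fog    21           24                  27
1  Madrid  fog    29           32                  35

31.0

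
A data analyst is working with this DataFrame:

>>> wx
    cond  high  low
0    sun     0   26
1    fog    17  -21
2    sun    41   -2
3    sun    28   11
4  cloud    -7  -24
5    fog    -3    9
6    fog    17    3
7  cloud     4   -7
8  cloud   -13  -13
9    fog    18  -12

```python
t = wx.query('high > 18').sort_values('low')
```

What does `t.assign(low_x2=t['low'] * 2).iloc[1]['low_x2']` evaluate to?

22

filter rows where high > 18:
  cond  high  low
2  sun    41   -2
3  sun    28   11
sort by low:
  cond  high  low
2  sun    41   -2
3  sun    28   11
add column low_x2 = t['low'] * 2:
  cond  high  low  low_x2
2  sun    41   -2      -4
3  sun    28   11      22
So iloc[1]['low_x2'] = 22.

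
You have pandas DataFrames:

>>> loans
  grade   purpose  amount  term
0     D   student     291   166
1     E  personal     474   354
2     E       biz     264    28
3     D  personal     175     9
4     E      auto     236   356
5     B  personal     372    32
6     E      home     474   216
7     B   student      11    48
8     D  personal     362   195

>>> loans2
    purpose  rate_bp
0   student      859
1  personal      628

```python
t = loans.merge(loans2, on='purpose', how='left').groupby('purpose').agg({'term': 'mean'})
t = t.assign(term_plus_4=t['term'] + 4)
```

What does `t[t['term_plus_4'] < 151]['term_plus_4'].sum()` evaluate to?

merge on 'purpose' (how='left') → 9 rows:
  grade   purpose  amount  term  rate_bp
0     D   student     291   166    859.0
1     E  personal     474   354    628.0
2     E       biz     264    28      NaN
3     D  personal     175     9    628.0
4     E      auto     236   356      NaN
5     B  personal     372    32    628.0
6     E      home     474   216      NaN
7     B   student      11    48    859.0
8     D  personal     362   195    628.0
group by purpose, mean of term:
           term
purpose        
auto      356.0
biz        28.0
home      216.0
personal  147.5
student   107.0
add column term_plus_4 = t['term'] + 4:
           term  term_plus_4
purpose                     
auto      356.0        360.0
biz        28.0         32.0
home      216.0        220.0
personal  147.5        151.5
student   107.0        111.0
filter rows where term_plus_4 < 151:
          term  term_plus_4
purpose                    
biz       28.0         32.0
student  107.0        111.0
Then the sum of column 'term_plus_4': 143.0

143.0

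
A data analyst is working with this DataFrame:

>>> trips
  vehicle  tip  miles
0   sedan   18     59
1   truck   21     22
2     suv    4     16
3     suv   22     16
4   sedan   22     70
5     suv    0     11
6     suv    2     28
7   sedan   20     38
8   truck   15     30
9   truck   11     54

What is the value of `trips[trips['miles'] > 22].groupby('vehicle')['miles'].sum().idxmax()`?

sedan

filter rows where miles > 22:
  vehicle  tip  miles
0   sedan   18     59
4   sedan   22     70
6     suv    2     28
7   sedan   20     38
8   truck   15     30
9   truck   11     54
group by vehicle, sum of miles:
vehicle
sedan    167
suv       28
truck     84
Name: miles, dtype: int64
The label with the largest value is sedan.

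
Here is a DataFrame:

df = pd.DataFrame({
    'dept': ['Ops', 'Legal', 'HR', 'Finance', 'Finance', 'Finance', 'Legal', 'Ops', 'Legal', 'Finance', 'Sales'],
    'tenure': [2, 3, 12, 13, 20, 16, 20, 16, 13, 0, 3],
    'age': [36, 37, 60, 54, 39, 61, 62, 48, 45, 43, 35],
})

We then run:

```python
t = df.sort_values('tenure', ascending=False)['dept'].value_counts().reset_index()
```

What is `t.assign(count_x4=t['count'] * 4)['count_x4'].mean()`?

sort by tenure descending:
       dept  tenure  age
4   Finance      20   39
6     Legal      20   62
5   Finance      16   61
7       Ops      16   48
3   Finance      13   54
8     Legal      13   45
2        HR      12   60
1     Legal       3   37
10    Sales       3   35
0       Ops       2   36
9   Finance       0   43
value_counts of dept:
dept
Finance    4
Legal      3
Ops        2
HR         1
Sales      1
Name: count, dtype: int64
reset_index():
      dept  count
0  Finance      4
1    Legal      3
2      Ops      2
3       HR      1
4    Sales      1
add column count_x4 = t['count'] * 4:
      dept  count  count_x4
0  Finance      4        16
1    Legal      3        12
2      Ops      2         8
3       HR      1         4
4    Sales      1         4
The mean of column 'count_x4' is 8.8.

8.8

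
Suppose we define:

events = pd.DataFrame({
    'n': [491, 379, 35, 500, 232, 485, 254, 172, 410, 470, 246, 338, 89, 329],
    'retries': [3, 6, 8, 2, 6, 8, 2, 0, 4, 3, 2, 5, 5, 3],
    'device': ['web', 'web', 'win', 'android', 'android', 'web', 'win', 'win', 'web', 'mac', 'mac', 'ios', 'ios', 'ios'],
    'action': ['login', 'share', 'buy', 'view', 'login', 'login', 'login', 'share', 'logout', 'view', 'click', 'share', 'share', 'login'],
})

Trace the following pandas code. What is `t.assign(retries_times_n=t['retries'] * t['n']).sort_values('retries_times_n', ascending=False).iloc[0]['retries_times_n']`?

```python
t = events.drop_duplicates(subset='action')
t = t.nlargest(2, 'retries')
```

drop duplicate action (keep=first):
      n  retries   device  action
0   491        3      web   login
1   379        6      web   share
2    35        8      win     buy
3   500        2  android    view
8   410        4      web  logout
10  246        2      mac   click
take 2 rows with largest retries:
     n  retries device action
2   35        8    win    buy
1  379        6    web  share
add column retries_times_n = t['retries'] * t['n']:
     n  retries device action  retries_times_n
2   35        8    win    buy              280
1  379        6    web  share             2274
sort by retries_times_n descending:
     n  retries device action  retries_times_n
1  379        6    web  share             2274
2   35        8    win    buy              280
value at position 0, column 'retries_times_n' → 2274

2274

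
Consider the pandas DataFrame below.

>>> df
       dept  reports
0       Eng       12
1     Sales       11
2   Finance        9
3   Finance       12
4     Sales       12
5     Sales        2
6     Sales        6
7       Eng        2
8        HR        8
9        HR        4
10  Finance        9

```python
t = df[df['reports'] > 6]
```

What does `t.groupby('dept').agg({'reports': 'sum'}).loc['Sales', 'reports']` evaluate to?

23

filter rows where reports > 6:
       dept  reports
0       Eng       12
1     Sales       11
2   Finance        9
3   Finance       12
4     Sales       12
8        HR        8
10  Finance        9
group by dept, sum of reports:
         reports
dept            
Eng           12
Finance       30
HR             8
Sales         23
So loc['Sales', 'reports'] = 23.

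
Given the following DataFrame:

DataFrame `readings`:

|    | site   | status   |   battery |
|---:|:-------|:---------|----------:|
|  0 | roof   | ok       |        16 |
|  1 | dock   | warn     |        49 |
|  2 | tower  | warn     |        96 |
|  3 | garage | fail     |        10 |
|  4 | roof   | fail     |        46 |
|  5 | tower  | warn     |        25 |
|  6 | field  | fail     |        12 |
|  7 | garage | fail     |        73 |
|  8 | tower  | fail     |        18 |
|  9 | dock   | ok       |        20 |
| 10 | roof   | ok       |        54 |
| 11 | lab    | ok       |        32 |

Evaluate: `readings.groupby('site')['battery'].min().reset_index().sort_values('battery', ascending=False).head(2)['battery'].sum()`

group by site, min of battery:
site
dock      20
field     12
garage    10
lab       32
roof      16
tower     18
Name: battery, dtype: int64
reset_index():
     site  battery
0    dock       20
1   field       12
2  garage       10
3     lab       32
4    roof       16
5   tower       18
sort by battery descending:
     site  battery
3     lab       32
0    dock       20
5   tower       18
4    roof       16
1   field       12
2  garage       10
take first 2 rows:
   site  battery
3   lab       32
0  dock       20
Taking the sum of column 'battery' gives 52.

52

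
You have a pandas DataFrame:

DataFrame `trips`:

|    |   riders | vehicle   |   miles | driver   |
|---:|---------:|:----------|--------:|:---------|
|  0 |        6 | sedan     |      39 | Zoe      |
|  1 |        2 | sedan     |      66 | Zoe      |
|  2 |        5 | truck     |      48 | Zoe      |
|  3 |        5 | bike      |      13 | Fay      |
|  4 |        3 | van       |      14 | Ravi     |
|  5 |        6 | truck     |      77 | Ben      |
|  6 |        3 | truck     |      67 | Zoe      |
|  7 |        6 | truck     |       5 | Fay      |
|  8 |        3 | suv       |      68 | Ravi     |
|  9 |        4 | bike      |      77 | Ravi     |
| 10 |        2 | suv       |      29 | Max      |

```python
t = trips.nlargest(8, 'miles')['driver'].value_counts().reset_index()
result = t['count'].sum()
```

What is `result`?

8

take 8 rows with largest miles:
    riders vehicle  miles driver
5        6   truck     77    Ben
9        4    bike     77   Ravi
8        3     suv     68   Ravi
6        3   truck     67    Zoe
1        2   sedan     66    Zoe
2        5   truck     48    Zoe
0        6   sedan     39    Zoe
10       2     suv     29    Max
value_counts of driver:
driver
Zoe     4
Ravi    2
Ben     1
Max     1
Name: count, dtype: int64
reset_index():
  driver  count
0    Zoe      4
1   Ravi      2
2    Ben      1
3    Max      1
Then the sum of column 'count': 8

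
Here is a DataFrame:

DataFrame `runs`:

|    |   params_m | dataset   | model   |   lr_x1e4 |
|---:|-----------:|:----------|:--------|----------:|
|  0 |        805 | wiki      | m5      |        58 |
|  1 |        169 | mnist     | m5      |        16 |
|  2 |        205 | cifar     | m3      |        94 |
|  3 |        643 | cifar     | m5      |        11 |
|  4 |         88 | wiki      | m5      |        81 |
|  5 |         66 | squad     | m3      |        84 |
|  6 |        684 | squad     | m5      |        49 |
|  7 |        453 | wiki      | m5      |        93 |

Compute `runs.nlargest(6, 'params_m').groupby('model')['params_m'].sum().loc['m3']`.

take 6 rows with largest params_m:
   params_m dataset model  lr_x1e4
0       805    wiki    m5       58
6       684   squad    m5       49
3       643   cifar    m5       11
7       453    wiki    m5       93
2       205   cifar    m3       94
1       169   mnist    m5       16
group by model, sum of params_m:
model
m3     205
m5    2754
Name: params_m, dtype: int64

205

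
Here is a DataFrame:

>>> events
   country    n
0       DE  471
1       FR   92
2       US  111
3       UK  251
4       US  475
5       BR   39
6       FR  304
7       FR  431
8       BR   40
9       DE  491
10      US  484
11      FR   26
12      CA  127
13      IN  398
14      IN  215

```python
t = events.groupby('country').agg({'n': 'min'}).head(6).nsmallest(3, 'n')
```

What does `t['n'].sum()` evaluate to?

group by country, min of n:
           n
country     
BR        39
CA       127
DE       471
FR        26
IN       215
UK       251
US       111
take first 6 rows:
           n
country     
BR        39
CA       127
DE       471
FR        26
IN       215
UK       251
take 3 rows with smallest n:
           n
country     
FR        26
BR        39
CA       127

192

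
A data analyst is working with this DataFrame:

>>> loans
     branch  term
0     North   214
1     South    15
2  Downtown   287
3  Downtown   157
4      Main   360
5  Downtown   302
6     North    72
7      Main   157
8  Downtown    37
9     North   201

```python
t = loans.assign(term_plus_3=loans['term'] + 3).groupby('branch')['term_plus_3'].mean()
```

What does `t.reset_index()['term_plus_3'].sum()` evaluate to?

643.583333333

add column term_plus_3 = loans['term'] + 3:
     branch  term  term_plus_3
0     North   214          217
1     South    15           18
2  Downtown   287          290
3  Downtown   157          160
4      Main   360          363
5  Downtown   302          305
6     North    72           75
7      Main   157          160
8  Downtown    37           40
9     North   201          204
group by branch, mean of term_plus_3:
branch
Downtown    198.750000
Main        261.500000
North       165.333333
South        18.000000
Name: term_plus_3, dtype: float64
reset_index():
     branch  term_plus_3
0  Downtown   198.750000
1      Main   261.500000
2     North   165.333333
3     South    18.000000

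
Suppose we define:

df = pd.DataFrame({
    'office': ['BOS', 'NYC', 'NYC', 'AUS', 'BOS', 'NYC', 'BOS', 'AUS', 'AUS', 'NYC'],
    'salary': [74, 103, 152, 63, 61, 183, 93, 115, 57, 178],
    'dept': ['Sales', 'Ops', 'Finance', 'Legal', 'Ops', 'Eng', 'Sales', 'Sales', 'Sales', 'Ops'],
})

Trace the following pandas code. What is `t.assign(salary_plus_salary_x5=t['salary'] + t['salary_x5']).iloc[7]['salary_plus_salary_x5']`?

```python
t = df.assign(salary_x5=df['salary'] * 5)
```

add column salary_x5 = df['salary'] * 5:
  office  salary     dept  salary_x5
0    BOS      74    Sales        370
1    NYC     103      Ops        515
2    NYC     152  Finance        760
3    AUS      63    Legal        315
4    BOS      61      Ops        305
5    NYC     183      Eng        915
6    BOS      93    Sales        465
7    AUS     115    Sales        575
8    AUS      57    Sales        285
9    NYC     178      Ops        890
add column salary_plus_salary_x5 = t['salary'] + t['salary_x5']:
  office  salary     dept  salary_x5  salary_plus_salary_x5
0    BOS      74    Sales        370                    444
1    NYC     103      Ops        515                    618
2    NYC     152  Finance        760                    912
3    AUS      63    Legal        315                    378
4    BOS      61      Ops        305                    366
5    NYC     183      Eng        915                   1098
6    BOS      93    Sales        465                    558
7    AUS     115    Sales        575                    690
8    AUS      57    Sales        285                    342
9    NYC     178      Ops        890                   1068
Taking the value at position 7, column 'salary_plus_salary_x5' gives 690.

690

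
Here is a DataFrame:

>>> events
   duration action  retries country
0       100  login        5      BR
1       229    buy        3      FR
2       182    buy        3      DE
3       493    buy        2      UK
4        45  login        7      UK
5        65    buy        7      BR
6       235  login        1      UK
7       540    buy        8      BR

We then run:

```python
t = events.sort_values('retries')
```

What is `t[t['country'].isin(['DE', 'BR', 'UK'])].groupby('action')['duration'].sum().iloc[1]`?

380

sort by retries:
   duration action  retries country
6       235  login        1      UK
3       493    buy        2      UK
1       229    buy        3      FR
2       182    buy        3      DE
0       100  login        5      BR
4        45  login        7      UK
5        65    buy        7      BR
7       540    buy        8      BR
filter rows where country in ['DE', 'BR', 'UK']:
   duration action  retries country
6       235  login        1      UK
3       493    buy        2      UK
2       182    buy        3      DE
0       100  login        5      BR
4        45  login        7      UK
5        65    buy        7      BR
7       540    buy        8      BR
group by action, sum of duration:
action
buy      1280
login     380
Name: duration, dtype: int64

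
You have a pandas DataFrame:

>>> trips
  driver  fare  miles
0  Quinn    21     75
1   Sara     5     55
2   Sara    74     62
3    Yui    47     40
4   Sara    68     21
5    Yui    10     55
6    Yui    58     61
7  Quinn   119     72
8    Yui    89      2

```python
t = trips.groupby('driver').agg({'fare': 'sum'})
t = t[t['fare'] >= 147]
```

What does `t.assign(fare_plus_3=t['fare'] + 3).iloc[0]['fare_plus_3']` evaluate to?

150

group by driver, sum of fare:
        fare
driver      
Quinn    140
Sara     147
Yui      204
filter rows where fare >= 147:
        fare
driver      
Sara     147
Yui      204
add column fare_plus_3 = t['fare'] + 3:
        fare  fare_plus_3
driver                   
Sara     147          150
Yui      204          207
Reading off the value at position 0, column 'fare_plus_3', we get 150.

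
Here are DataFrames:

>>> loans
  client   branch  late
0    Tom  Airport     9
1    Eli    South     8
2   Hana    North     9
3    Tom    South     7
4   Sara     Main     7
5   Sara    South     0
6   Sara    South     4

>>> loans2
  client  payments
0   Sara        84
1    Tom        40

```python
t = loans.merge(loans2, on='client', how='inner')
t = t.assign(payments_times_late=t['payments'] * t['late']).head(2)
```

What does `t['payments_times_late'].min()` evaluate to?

280

merge on 'client' (how='inner') → 5 rows:
  client   branch  late  payments
0    Tom  Airport     9        40
1    Tom    South     7        40
2   Sara     Main     7        84
3   Sara    South     0        84
4   Sara    South     4        84
add column payments_times_late = t['payments'] * t['late']:
  client   branch  late  payments  payments_times_late
0    Tom  Airport     9        40                  360
1    Tom    South     7        40                  280
2   Sara     Main     7        84                  588
3   Sara    South     0        84                    0
4   Sara    South     4        84                  336
take first 2 rows:
  client   branch  late  payments  payments_times_late
0    Tom  Airport     9        40                  360
1    Tom    South     7        40                  280
The min of column 'payments_times_late' is 280.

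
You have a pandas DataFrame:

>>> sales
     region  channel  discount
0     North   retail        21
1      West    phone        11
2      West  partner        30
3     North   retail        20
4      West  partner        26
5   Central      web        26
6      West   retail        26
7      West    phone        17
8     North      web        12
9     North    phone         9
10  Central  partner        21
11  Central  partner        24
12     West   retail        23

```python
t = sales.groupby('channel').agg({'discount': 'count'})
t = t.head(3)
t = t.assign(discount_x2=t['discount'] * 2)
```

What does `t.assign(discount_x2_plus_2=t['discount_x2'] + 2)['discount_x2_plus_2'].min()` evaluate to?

8

group by channel, count of discount:
         discount
channel          
partner         4
phone           3
retail          4
web             2
take first 3 rows:
         discount
channel          
partner         4
phone           3
retail          4
add column discount_x2 = t['discount'] * 2:
         discount  discount_x2
channel                       
partner         4            8
phone           3            6
retail          4            8
add column discount_x2_plus_2 = t['discount_x2'] + 2:
         discount  discount_x2  discount_x2_plus_2
channel                                           
partner         4            8                  10
phone           3            6                   8
retail          4            8                  10
Taking the min of column 'discount_x2_plus_2' gives 8.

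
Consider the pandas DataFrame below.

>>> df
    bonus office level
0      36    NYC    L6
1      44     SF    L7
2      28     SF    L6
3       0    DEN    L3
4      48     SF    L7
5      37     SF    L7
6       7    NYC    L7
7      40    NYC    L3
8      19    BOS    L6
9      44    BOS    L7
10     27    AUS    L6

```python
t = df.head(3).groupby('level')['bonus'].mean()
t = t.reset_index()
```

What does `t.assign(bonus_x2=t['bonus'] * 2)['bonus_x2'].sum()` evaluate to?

take first 3 rows:
   bonus office level
0     36    NYC    L6
1     44     SF    L7
2     28     SF    L6
group by level, mean of bonus:
level
L6    32.0
L7    44.0
Name: bonus, dtype: float64
reset_index():
  level  bonus
0    L6   32.0
1    L7   44.0
add column bonus_x2 = t['bonus'] * 2:
  level  bonus  bonus_x2
0    L6   32.0      64.0
1    L7   44.0      88.0
Hence 152.0.

152.0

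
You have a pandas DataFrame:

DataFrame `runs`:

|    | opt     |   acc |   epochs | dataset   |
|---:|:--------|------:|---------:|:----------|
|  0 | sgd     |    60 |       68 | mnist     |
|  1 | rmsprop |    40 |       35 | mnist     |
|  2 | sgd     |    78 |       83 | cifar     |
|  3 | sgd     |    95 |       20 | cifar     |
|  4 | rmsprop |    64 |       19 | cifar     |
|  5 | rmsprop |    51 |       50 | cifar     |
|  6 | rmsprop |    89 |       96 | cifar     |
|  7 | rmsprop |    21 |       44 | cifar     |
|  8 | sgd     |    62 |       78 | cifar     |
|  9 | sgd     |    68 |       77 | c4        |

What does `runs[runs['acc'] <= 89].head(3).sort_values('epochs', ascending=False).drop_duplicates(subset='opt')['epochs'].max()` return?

83

filter rows where acc <= 89:
       opt  acc  epochs dataset
0      sgd   60      68   mnist
1  rmsprop   40      35   mnist
2      sgd   78      83   cifar
4  rmsprop   64      19   cifar
5  rmsprop   51      50   cifar
6  rmsprop   89      96   cifar
7  rmsprop   21      44   cifar
8      sgd   62      78   cifar
9      sgd   68      77      c4
take first 3 rows:
       opt  acc  epochs dataset
0      sgd   60      68   mnist
1  rmsprop   40      35   mnist
2      sgd   78      83   cifar
sort by epochs descending:
       opt  acc  epochs dataset
2      sgd   78      83   cifar
0      sgd   60      68   mnist
1  rmsprop   40      35   mnist
drop duplicate opt (keep=first):
       opt  acc  epochs dataset
2      sgd   78      83   cifar
1  rmsprop   40      35   mnist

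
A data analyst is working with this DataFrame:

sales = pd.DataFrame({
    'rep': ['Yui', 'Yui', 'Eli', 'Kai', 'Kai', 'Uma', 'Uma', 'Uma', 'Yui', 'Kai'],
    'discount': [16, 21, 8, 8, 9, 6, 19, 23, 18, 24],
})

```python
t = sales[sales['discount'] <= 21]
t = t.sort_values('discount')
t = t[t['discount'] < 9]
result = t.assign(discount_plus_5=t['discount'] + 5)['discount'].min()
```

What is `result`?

6

filter rows where discount <= 21:
   rep  discount
0  Yui        16
1  Yui        21
2  Eli         8
3  Kai         8
4  Kai         9
5  Uma         6
6  Uma        19
8  Yui        18
sort by discount:
   rep  discount
5  Uma         6
2  Eli         8
3  Kai         8
4  Kai         9
0  Yui        16
8  Yui        18
6  Uma        19
1  Yui        21
filter rows where discount < 9:
   rep  discount
5  Uma         6
2  Eli         8
3  Kai         8
add column discount_plus_5 = t['discount'] + 5:
   rep  discount  discount_plus_5
5  Uma         6               11
2  Eli         8               13
3  Kai         8               13
Reading off the min of column 'discount', we get 6.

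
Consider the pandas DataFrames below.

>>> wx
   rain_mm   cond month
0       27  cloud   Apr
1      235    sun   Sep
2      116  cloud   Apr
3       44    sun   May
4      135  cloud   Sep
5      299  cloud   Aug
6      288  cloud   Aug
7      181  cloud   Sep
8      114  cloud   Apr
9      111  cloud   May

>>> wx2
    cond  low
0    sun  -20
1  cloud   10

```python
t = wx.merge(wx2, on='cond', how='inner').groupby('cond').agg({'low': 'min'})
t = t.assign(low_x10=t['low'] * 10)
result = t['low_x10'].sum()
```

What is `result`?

-100

merge on 'cond' (how='inner') → 10 rows:
   rain_mm   cond month  low
0       27  cloud   Apr   10
1      235    sun   Sep  -20
2      116  cloud   Apr   10
3       44    sun   May  -20
4      135  cloud   Sep   10
5      299  cloud   Aug   10
6      288  cloud   Aug   10
7      181  cloud   Sep   10
8      114  cloud   Apr   10
9      111  cloud   May   10
group by cond, min of low:
       low
cond      
cloud   10
sun    -20
add column low_x10 = t['low'] * 10:
       low  low_x10
cond               
cloud   10      100
sun    -20     -200
sum of column 'low_x10' → -100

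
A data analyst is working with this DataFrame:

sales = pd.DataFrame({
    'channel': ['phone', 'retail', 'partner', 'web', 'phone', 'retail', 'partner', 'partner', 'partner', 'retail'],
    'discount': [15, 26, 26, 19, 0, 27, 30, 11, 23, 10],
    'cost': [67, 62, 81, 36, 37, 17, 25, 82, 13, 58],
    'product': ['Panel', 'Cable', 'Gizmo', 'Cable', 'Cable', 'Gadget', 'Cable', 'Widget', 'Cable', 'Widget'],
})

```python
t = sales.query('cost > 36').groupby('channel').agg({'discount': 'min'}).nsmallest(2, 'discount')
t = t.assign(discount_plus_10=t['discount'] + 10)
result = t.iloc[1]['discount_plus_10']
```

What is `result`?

filter rows where cost > 36:
   channel  discount  cost product
0    phone        15    67   Panel
1   retail        26    62   Cable
2  partner        26    81   Gizmo
4    phone         0    37   Cable
7  partner        11    82  Widget
9   retail        10    58  Widget
group by channel, min of discount:
         discount
channel          
partner        11
phone           0
retail         10
take 2 rows with smallest discount:
         discount
channel          
phone           0
retail         10
add column discount_plus_10 = t['discount'] + 10:
         discount  discount_plus_10
channel                            
phone           0                10
retail         10                20

20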